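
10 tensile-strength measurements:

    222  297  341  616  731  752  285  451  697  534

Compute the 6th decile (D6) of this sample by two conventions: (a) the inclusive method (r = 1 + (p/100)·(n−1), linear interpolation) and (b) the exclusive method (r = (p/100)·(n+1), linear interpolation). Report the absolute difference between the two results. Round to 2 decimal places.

Sorted: 222, 285, 297, 341, 451, 534, 616, 697, 731, 752.
n = 10.
(a) r = 6.4; between ranks 6 (534) and 7 (616): 566.8.
(b) r = 6.6; between ranks 6 (534) and 7 (616): 583.2.
|566.8 − 583.2| = 16.4.

16.40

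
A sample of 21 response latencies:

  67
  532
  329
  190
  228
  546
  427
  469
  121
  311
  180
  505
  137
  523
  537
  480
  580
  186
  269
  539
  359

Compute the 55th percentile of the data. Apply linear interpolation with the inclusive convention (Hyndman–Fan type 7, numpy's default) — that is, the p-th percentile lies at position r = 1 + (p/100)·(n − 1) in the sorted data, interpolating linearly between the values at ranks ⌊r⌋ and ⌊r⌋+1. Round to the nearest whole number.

427

Sorted: 67, 121, 137, 180, 186, 190, 228, 269, 311, 329, 359, 427, 469, 480, 505, 523, 532, 537, 539, 546, 580.
n = 21.
r = 1 + (55/100)·(21 − 1) = 1 + 11 = 12.
r is an integer, so P55 is the value at rank 12: 427.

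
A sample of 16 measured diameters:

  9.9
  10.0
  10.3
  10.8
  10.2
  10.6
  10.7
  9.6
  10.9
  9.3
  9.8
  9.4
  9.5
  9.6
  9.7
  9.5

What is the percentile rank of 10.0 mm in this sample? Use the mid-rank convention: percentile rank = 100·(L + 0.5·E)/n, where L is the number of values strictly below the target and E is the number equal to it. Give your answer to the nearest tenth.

Sorted: 9.3, 9.4, 9.5, 9.5, 9.6, 9.6, 9.7, 9.8, 9.9, 10.0, 10.2, 10.3, 10.6, 10.7, 10.8, 10.9.
Count below 10.0: L = 9; count equal: E = 1; n = 16.
Percentile rank = 100·(9 + 0.5·1)/16 = 100·9.5/16 = 59.38.

59.4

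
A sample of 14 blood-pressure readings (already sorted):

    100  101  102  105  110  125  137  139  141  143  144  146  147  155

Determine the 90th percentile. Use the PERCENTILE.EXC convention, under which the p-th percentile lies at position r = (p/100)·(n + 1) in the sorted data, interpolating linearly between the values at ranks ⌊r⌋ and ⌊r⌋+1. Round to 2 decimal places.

n = 14.
r = (90/100)·(14 + 1) = 13.5.
Rank 13 is 147 and rank 14 is 155.
Interpolate: 147 + 0.5·(155 − 147) = 147 + 0.5·8 = 151.

151.00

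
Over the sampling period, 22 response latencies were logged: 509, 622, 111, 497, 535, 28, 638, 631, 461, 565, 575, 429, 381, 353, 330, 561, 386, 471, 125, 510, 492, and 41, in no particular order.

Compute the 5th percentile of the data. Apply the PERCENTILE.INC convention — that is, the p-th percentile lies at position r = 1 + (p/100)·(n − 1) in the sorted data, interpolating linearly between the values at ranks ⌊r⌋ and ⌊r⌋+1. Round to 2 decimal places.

Sorted: 28, 41, 111, 125, 330, 353, 381, 386, 429, 461, 471, 492, 497, 509, 510, 535, 561, 565, 575, 622, 631, 638.
n = 22.
r = 1 + (5/100)·(22 − 1) = 1 + 1.05 = 2.05.
Rank 2 is 41 and rank 3 is 111.
Interpolate: 41 + 0.05·(111 − 41) = 41 + 0.05·70 = 44.5.

44.50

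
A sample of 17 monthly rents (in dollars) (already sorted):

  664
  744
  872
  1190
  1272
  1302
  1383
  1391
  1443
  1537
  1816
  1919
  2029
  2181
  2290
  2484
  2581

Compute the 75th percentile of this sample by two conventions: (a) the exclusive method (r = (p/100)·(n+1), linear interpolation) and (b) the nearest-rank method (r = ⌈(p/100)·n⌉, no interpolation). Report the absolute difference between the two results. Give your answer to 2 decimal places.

76.00

n = 17.
(a) r = 13.5; between ranks 13 (2029) and 14 (2181): 2105.
(b) the nearest-rank method: rank 13 → 2029.
|2105 − 2029| = 76.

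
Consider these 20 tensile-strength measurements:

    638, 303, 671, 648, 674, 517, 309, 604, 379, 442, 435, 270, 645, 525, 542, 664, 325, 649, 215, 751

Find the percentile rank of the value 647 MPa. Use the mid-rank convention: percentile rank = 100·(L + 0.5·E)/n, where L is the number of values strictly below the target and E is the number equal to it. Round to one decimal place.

70.0

Sorted: 215, 270, 303, 309, 325, 379, 435, 442, 517, 525, 542, 604, 638, 645, 648, 649, 664, 671, 674, 751.
Count below 647: L = 14; count equal: E = 0; n = 20.
Percentile rank = 100·(14 + 0.5·0)/20 = 100·14/20 = 70.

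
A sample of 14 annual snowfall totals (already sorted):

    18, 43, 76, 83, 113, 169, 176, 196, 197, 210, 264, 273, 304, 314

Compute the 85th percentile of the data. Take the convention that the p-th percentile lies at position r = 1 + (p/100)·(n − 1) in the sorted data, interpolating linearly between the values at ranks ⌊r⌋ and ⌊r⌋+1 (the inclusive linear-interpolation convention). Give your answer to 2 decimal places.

274.55

n = 14.
r = 1 + (85/100)·(14 − 1) = 1 + 11.05 = 12.05.
Rank 12 is 273 and rank 13 is 304.
Interpolate: 273 + 0.05·(304 − 273) = 273 + 0.05·31 = 274.55.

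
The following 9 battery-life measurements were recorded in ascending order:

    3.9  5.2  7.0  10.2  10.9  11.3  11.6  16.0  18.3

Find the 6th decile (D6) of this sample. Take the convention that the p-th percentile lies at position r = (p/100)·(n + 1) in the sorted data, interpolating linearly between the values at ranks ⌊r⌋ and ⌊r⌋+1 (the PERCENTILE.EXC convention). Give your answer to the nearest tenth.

11.3

n = 9.
r = (60/100)·(9 + 1) = 6.
r is an integer, so P60 is the value at rank 6: 11.3.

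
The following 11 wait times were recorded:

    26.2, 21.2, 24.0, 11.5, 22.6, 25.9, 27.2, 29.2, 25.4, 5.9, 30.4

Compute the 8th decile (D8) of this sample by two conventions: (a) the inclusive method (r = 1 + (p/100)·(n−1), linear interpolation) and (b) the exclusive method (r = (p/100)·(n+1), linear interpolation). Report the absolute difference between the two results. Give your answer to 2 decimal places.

Sorted: 5.9, 11.5, 21.2, 22.6, 24.0, 25.4, 25.9, 26.2, 27.2, 29.2, 30.4.
n = 11.
(a) r = 9 → value at rank 9 = 27.2.
(b) r = 9.6; between ranks 9 (27.2) and 10 (29.2): 28.4.
|27.2 − 28.4| = 1.2.

1.20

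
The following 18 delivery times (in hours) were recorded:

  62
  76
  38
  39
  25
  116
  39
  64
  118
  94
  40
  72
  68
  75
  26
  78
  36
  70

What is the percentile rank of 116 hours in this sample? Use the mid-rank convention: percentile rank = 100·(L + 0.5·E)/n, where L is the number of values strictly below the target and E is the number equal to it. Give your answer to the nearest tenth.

Sorted: 25, 26, 36, 38, 39, 39, 40, 62, 64, 68, 70, 72, 75, 76, 78, 94, 116, 118.
Count below 116: L = 16; count equal: E = 1; n = 18.
Percentile rank = 100·(16 + 0.5·1)/18 = 100·16.5/18 = 91.67.

91.7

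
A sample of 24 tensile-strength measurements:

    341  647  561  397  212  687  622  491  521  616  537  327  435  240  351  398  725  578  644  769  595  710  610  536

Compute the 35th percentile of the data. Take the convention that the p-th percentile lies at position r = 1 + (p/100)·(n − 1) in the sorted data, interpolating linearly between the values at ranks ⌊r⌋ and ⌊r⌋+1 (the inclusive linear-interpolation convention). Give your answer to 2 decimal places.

Sorted: 212, 240, 327, 341, 351, 397, 398, 435, 491, 521, 536, 537, 561, 578, 595, 610, 616, 622, 644, 647, 687, 710, 725, 769.
n = 24.
r = 1 + (35/100)·(24 − 1) = 1 + 8.05 = 9.05.
Rank 9 is 491 and rank 10 is 521.
Interpolate: 491 + 0.05·(521 − 491) = 491 + 0.05·30 = 492.5.

492.50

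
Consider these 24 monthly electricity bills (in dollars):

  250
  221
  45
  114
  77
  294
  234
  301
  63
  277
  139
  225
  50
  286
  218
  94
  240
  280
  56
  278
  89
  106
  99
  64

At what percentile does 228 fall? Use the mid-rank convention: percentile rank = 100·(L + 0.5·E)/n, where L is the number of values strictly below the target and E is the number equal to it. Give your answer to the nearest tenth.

Sorted: 45, 50, 56, 63, 64, 77, 89, 94, 99, 106, 114, 139, 218, 221, 225, 234, 240, 250, 277, 278, 280, 286, 294, 301.
Count below 228: L = 15; count equal: E = 0; n = 24.
Percentile rank = 100·(15 + 0.5·0)/24 = 100·15/24 = 62.5.

62.5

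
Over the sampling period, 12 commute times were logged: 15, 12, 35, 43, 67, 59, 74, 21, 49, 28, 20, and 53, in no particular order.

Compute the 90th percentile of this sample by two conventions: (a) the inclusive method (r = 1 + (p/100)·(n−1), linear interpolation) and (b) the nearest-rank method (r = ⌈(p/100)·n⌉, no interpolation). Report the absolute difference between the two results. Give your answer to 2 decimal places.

0.80

Sorted: 12, 15, 20, 21, 28, 35, 43, 49, 53, 59, 67, 74.
n = 12.
(a) r = 10.9; between ranks 10 (59) and 11 (67): 66.2.
(b) the nearest-rank method: rank 11 → 67.
|66.2 − 67| = 0.8.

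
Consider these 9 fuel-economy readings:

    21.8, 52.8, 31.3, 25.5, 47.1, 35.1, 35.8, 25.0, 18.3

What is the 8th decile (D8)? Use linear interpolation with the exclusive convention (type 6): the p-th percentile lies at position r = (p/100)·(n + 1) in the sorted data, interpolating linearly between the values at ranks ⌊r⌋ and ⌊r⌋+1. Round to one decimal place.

Sorted: 18.3, 21.8, 25.0, 25.5, 31.3, 35.1, 35.8, 47.1, 52.8.
n = 9.
r = (80/100)·(9 + 1) = 8.
r is an integer, so P80 is the value at rank 8: 47.1.

47.1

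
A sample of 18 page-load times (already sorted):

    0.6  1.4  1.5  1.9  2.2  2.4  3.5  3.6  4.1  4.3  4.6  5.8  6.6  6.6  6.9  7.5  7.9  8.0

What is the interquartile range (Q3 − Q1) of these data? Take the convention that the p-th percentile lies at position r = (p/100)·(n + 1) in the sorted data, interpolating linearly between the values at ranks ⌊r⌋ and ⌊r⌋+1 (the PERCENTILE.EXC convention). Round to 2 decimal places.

n = 18.
P25: r = 4.75; ranks 4–5 are 1.9, 2.2; interpolating gives 2.125.
P75: r = 14.25; ranks 14–15 are 6.6, 6.9; interpolating gives 6.675.
Difference: 6.675 − 2.125 = 4.55.

4.55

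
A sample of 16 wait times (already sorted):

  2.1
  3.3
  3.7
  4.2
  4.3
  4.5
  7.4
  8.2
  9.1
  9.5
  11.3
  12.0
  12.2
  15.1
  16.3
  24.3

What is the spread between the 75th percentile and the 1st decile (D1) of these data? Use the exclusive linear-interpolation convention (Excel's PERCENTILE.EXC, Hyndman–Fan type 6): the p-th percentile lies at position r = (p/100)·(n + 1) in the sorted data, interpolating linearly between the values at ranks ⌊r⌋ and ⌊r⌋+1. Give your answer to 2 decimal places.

n = 16.
P10: r = 1.7; ranks 1–2 are 2.1, 3.3; interpolating gives 2.94.
P75: r = 12.75; ranks 12–13 are 12.0, 12.2; interpolating gives 12.15.
Difference: 12.15 − 2.94 = 9.21.

9.21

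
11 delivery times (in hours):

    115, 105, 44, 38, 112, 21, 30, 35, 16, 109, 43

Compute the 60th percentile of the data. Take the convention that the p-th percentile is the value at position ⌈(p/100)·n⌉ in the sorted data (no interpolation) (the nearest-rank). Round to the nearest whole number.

Sorted: 16, 21, 30, 35, 38, 43, 44, 105, 109, 112, 115.
n = 11.
Position = ⌈60/100 · 11⌉ = ⌈6.6⌉ = 7.
The value at rank 7 is 44.

44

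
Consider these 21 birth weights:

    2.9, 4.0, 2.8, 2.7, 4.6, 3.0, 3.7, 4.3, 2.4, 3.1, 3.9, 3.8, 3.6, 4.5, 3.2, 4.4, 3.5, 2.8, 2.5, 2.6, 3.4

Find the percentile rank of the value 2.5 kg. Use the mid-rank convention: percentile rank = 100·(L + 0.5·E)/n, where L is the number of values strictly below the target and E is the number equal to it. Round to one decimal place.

7.1

Sorted: 2.4, 2.5, 2.6, 2.7, 2.8, 2.8, 2.9, 3.0, 3.1, 3.2, 3.4, 3.5, 3.6, 3.7, 3.8, 3.9, 4.0, 4.3, 4.4, 4.5, 4.6.
Count below 2.5: L = 1; count equal: E = 1; n = 21.
Percentile rank = 100·(1 + 0.5·1)/21 = 100·1.5/21 = 7.143.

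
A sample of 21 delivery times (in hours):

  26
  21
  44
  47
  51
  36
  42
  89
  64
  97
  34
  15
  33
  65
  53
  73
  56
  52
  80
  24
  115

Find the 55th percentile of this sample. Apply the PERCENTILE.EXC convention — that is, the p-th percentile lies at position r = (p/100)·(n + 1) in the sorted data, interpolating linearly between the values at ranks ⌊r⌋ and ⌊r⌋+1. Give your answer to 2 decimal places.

52.10

Sorted: 15, 21, 24, 26, 33, 34, 36, 42, 44, 47, 51, 52, 53, 56, 64, 65, 73, 80, 89, 97, 115.
n = 21.
r = (55/100)·(21 + 1) = 12.1.
Rank 12 is 52 and rank 13 is 53.
Interpolate: 52 + 0.1·(53 − 52) = 52 + 0.1·1 = 52.1.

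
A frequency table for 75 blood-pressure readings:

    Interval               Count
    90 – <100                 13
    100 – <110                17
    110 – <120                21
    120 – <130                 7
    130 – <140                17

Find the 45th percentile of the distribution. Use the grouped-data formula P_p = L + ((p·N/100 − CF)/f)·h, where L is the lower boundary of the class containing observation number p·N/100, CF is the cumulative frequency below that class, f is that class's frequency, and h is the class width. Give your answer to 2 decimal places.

N = 75; target position k = 45/100 · 75 = 33.75.
Cumulative frequencies: 13, 30, 51, 58, 75.
Observation 33.75 falls in the class 110 – <120.
L = 110, CF = 30, f = 21, h = 10.
P45 = 110 + ((33.75 − 30)/21)·10 = 110 + 1.78571 = 111.786.

111.79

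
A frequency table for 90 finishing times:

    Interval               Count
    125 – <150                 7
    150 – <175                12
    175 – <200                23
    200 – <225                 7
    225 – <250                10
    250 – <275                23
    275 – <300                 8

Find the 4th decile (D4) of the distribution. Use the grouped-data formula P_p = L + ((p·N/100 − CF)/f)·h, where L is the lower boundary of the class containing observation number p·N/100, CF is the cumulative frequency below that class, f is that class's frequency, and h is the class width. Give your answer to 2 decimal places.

N = 90; target position k = 40/100 · 90 = 36.
Cumulative frequencies: 7, 19, 42, 49, 59, 82, 90.
Observation 36 falls in the class 175 – <200.
L = 175, CF = 19, f = 23, h = 25.
P40 = 175 + ((36 − 19)/23)·25 = 175 + 18.4783 = 193.478.

193.48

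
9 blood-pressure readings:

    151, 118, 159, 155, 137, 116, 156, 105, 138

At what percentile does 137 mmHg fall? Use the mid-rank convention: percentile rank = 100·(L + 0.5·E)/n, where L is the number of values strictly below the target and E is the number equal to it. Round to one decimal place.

38.9

Sorted: 105, 116, 118, 137, 138, 151, 155, 156, 159.
Count below 137: L = 3; count equal: E = 1; n = 9.
Percentile rank = 100·(3 + 0.5·1)/9 = 100·3.5/9 = 38.89.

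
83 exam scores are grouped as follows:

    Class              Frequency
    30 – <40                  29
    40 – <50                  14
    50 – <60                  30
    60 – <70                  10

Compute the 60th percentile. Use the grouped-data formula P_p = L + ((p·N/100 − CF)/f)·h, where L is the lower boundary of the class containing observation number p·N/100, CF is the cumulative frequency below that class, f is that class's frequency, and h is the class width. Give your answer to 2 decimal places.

52.27

N = 83; target position k = 60/100 · 83 = 49.8.
Cumulative frequencies: 29, 43, 73, 83.
Observation 49.8 falls in the class 50 – <60.
L = 50, CF = 43, f = 30, h = 10.
P60 = 50 + ((49.8 − 43)/30)·10 = 50 + 2.26667 = 52.2667.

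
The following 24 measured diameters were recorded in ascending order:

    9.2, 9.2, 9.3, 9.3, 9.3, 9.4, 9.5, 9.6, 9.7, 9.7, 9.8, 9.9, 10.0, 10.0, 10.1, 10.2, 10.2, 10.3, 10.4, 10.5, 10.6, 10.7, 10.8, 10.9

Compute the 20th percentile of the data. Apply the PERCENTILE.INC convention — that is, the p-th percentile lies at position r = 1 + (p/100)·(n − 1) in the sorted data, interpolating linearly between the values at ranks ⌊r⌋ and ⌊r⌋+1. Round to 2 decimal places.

n = 24.
r = 1 + (20/100)·(24 − 1) = 1 + 4.6 = 5.6.
Rank 5 is 9.3 and rank 6 is 9.4.
Interpolate: 9.3 + 0.6·(9.4 − 9.3) = 9.3 + 0.6·0.1 = 9.36.

9.36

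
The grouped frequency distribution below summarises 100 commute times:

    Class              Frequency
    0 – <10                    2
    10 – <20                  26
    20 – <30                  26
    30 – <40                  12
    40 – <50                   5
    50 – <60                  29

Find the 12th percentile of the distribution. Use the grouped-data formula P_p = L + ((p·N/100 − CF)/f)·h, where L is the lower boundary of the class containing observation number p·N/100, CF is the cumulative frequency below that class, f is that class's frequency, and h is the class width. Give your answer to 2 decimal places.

13.85

N = 100; target position k = 12/100 · 100 = 12.
Cumulative frequencies: 2, 28, 54, 66, 71, 100.
Observation 12 falls in the class 10 – <20.
L = 10, CF = 2, f = 26, h = 10.
P12 = 10 + ((12 − 2)/26)·10 = 10 + 3.84615 = 13.8462.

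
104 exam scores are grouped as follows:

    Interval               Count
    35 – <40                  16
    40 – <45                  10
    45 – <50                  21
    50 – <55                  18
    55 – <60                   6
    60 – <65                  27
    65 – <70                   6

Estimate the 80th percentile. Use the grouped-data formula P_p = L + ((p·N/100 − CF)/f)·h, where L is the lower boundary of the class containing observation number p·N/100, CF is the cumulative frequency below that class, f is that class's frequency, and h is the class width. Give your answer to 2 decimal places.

N = 104; target position k = 80/100 · 104 = 83.2.
Cumulative frequencies: 16, 26, 47, 65, 71, 98, 104.
Observation 83.2 falls in the class 60 – <65.
L = 60, CF = 71, f = 27, h = 5.
P80 = 60 + ((83.2 − 71)/27)·5 = 60 + 2.25926 = 62.2593.

62.26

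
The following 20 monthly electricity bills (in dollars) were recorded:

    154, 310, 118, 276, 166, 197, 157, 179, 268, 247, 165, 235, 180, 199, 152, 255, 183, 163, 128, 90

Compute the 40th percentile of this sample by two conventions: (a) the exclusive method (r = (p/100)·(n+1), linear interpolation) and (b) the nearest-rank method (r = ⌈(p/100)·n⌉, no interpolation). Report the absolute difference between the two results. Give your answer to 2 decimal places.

0.40

Sorted: 90, 118, 128, 152, 154, 157, 163, 165, 166, 179, 180, 183, 197, 199, 235, 247, 255, 268, 276, 310.
n = 20.
(a) r = 8.4; between ranks 8 (165) and 9 (166): 165.4.
(b) the nearest-rank method: rank 8 → 165.
|165.4 − 165| = 0.4.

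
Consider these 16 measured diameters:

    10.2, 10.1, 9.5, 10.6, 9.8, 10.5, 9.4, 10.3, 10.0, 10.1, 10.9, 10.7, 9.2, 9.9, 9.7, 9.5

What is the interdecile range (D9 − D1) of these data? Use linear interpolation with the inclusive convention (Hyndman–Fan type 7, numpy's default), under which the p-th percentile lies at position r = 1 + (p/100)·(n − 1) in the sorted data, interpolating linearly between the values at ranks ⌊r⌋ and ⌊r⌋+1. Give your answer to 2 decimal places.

1.20

Sorted: 9.2, 9.4, 9.5, 9.5, 9.7, 9.8, 9.9, 10.0, 10.1, 10.1, 10.2, 10.3, 10.5, 10.6, 10.7, 10.9.
n = 16.
P10: r = 2.5; ranks 2–3 are 9.4, 9.5; interpolating gives 9.45.
P90: r = 14.5; ranks 14–15 are 10.6, 10.7; interpolating gives 10.65.
Difference: 10.65 − 9.45 = 1.2.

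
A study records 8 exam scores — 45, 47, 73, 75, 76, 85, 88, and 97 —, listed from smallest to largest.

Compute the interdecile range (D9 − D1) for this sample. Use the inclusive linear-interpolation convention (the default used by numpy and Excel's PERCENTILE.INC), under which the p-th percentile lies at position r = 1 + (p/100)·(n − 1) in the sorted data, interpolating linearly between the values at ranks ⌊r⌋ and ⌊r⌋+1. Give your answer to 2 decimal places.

n = 8.
P10: r = 1.7; ranks 1–2 are 45, 47; interpolating gives 46.4.
P90: r = 7.3; ranks 7–8 are 88, 97; interpolating gives 90.7.
Difference: 90.7 − 46.4 = 44.3.

44.30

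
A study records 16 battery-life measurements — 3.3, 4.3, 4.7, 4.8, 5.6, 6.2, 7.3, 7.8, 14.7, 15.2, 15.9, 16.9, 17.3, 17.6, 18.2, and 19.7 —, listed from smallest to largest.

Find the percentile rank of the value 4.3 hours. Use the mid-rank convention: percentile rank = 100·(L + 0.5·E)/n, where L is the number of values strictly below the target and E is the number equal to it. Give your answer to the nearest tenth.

Count below 4.3: L = 1; count equal: E = 1; n = 16.
Percentile rank = 100·(1 + 0.5·1)/16 = 100·1.5/16 = 9.375.

9.4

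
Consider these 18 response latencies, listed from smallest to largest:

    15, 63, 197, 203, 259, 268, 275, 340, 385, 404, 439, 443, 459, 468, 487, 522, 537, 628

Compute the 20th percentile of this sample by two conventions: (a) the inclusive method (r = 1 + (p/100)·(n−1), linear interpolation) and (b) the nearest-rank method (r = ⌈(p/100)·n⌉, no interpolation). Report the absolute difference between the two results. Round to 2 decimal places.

n = 18.
(a) r = 4.4; between ranks 4 (203) and 5 (259): 225.4.
(b) the nearest-rank method: rank 4 → 203.
|225.4 − 203| = 22.4.

22.40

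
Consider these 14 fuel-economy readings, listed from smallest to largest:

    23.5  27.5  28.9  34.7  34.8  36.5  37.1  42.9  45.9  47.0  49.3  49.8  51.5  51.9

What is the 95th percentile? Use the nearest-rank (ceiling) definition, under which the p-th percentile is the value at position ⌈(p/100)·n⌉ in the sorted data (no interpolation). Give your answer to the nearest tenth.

51.9

n = 14.
Position = ⌈95/100 · 14⌉ = ⌈13.3⌉ = 14.
The value at rank 14 is 51.9.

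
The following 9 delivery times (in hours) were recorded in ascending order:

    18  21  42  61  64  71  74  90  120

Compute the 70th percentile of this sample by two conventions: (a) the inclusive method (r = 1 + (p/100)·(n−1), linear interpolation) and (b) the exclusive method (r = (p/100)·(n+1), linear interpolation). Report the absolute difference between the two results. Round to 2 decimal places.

n = 9.
(a) r = 6.6; between ranks 6 (71) and 7 (74): 72.8.
(b) r = 7 → value at rank 7 = 74.
|72.8 − 74| = 1.2.

1.20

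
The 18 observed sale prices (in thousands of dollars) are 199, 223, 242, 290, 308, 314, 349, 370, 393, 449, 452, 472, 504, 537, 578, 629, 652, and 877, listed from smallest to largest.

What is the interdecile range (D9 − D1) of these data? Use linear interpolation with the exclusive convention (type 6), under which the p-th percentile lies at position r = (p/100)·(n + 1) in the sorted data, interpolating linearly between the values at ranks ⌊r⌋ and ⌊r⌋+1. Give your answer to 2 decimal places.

n = 18.
P10: r = 1.9; ranks 1–2 are 199, 223; interpolating gives 220.6.
P90: r = 17.1; ranks 17–18 are 652, 877; interpolating gives 674.5.
Difference: 674.5 − 220.6 = 453.9.

453.90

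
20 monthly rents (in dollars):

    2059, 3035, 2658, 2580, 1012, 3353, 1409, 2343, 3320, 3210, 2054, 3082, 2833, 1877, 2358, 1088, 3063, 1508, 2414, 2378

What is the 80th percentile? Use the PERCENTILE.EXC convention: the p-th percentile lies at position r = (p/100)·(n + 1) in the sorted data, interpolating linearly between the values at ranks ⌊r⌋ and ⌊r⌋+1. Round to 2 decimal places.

Sorted: 1012, 1088, 1409, 1508, 1877, 2054, 2059, 2343, 2358, 2378, 2414, 2580, 2658, 2833, 3035, 3063, 3082, 3210, 3320, 3353.
n = 20.
r = (80/100)·(20 + 1) = 16.8.
Rank 16 is 3063 and rank 17 is 3082.
Interpolate: 3063 + 0.8·(3082 − 3063) = 3063 + 0.8·19 = 3078.2.

3078.20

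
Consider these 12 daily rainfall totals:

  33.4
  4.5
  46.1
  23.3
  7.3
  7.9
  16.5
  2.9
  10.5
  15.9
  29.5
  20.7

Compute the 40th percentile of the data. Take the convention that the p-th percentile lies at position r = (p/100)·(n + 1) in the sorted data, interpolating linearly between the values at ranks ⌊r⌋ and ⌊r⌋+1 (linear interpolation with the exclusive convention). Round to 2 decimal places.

Sorted: 2.9, 4.5, 7.3, 7.9, 10.5, 15.9, 16.5, 20.7, 23.3, 29.5, 33.4, 46.1.
n = 12.
r = (40/100)·(12 + 1) = 5.2.
Rank 5 is 10.5 and rank 6 is 15.9.
Interpolate: 10.5 + 0.2·(15.9 − 10.5) = 10.5 + 0.2·5.4 = 11.58.

11.58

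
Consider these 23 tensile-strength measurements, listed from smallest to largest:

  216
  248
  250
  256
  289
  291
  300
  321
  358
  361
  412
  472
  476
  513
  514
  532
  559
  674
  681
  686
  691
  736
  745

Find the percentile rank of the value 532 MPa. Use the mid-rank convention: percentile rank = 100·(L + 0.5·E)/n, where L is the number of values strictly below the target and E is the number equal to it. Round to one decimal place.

67.4

Count below 532: L = 15; count equal: E = 1; n = 23.
Percentile rank = 100·(15 + 0.5·1)/23 = 100·15.5/23 = 67.39.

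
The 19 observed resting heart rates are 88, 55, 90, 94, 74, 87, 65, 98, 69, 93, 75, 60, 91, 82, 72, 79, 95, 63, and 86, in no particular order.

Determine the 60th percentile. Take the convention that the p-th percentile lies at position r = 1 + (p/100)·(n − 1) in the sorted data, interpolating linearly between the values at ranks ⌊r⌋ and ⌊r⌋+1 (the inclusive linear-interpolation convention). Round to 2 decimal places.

Sorted: 55, 60, 63, 65, 69, 72, 74, 75, 79, 82, 86, 87, 88, 90, 91, 93, 94, 95, 98.
n = 19.
r = 1 + (60/100)·(19 − 1) = 1 + 10.8 = 11.8.
Rank 11 is 86 and rank 12 is 87.
Interpolate: 86 + 0.8·(87 − 86) = 86 + 0.8·1 = 86.8.

86.80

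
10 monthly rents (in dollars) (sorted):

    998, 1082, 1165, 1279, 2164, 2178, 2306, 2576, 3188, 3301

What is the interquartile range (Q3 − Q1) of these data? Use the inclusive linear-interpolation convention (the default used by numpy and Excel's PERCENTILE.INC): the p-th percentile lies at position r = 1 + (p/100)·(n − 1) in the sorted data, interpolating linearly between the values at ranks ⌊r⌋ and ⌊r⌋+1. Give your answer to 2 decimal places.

1315.00

n = 10.
P25: r = 3.25; ranks 3–4 are 1165, 1279; interpolating gives 1193.5.
P75: r = 7.75; ranks 7–8 are 2306, 2576; interpolating gives 2508.5.
Difference: 2508.5 − 1193.5 = 1315.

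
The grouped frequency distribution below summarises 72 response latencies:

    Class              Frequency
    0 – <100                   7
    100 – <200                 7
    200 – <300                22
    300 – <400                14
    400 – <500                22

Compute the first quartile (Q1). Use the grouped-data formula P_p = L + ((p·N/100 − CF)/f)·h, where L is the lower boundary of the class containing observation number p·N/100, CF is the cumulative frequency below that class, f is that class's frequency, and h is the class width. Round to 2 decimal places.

218.18

N = 72; target position k = 25/100 · 72 = 18.
Cumulative frequencies: 7, 14, 36, 50, 72.
Observation 18 falls in the class 200 – <300.
L = 200, CF = 14, f = 22, h = 100.
P25 = 200 + ((18 − 14)/22)·100 = 200 + 18.1818 = 218.182.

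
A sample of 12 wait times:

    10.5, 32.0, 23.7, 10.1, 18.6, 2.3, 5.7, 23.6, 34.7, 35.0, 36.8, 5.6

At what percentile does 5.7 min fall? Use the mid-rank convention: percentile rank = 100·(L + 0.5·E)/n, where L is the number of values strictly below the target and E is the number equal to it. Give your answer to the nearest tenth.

Sorted: 2.3, 5.6, 5.7, 10.1, 10.5, 18.6, 23.6, 23.7, 32.0, 34.7, 35.0, 36.8.
Count below 5.7: L = 2; count equal: E = 1; n = 12.
Percentile rank = 100·(2 + 0.5·1)/12 = 100·2.5/12 = 20.83.

20.8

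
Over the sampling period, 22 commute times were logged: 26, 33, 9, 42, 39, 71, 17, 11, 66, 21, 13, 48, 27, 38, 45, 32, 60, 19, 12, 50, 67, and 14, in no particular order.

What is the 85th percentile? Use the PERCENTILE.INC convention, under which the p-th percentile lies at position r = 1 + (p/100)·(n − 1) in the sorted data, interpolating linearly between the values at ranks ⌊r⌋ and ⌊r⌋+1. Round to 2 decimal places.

Sorted: 9, 11, 12, 13, 14, 17, 19, 21, 26, 27, 32, 33, 38, 39, 42, 45, 48, 50, 60, 66, 67, 71.
n = 22.
r = 1 + (85/100)·(22 − 1) = 1 + 17.85 = 18.85.
Rank 18 is 50 and rank 19 is 60.
Interpolate: 50 + 0.85·(60 − 50) = 50 + 0.85·10 = 58.5.

58.50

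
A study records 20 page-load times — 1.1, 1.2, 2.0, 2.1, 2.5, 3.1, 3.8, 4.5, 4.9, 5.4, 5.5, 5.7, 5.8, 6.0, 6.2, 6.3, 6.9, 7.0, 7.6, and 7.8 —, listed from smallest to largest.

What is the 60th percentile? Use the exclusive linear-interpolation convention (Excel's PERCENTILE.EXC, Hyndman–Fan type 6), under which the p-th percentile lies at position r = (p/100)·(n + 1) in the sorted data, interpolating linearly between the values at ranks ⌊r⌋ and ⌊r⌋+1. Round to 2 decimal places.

n = 20.
r = (60/100)·(20 + 1) = 12.6.
Rank 12 is 5.7 and rank 13 is 5.8.
Interpolate: 5.7 + 0.6·(5.8 − 5.7) = 5.7 + 0.6·0.1 = 5.76.

5.76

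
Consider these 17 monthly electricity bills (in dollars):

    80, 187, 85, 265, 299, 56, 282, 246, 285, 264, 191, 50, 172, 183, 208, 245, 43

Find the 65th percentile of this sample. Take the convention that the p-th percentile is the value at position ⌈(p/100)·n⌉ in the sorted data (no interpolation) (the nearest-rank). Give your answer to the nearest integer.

246

Sorted: 43, 50, 56, 80, 85, 172, 183, 187, 191, 208, 245, 246, 264, 265, 282, 285, 299.
n = 17.
Position = ⌈65/100 · 17⌉ = ⌈11.05⌉ = 12.
The value at rank 12 is 246.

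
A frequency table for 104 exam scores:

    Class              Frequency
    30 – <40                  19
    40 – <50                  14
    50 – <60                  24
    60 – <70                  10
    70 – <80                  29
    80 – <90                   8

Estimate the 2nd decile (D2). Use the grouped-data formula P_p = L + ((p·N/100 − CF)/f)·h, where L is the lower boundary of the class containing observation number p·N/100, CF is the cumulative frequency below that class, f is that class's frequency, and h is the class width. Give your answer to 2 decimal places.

N = 104; target position k = 20/100 · 104 = 20.8.
Cumulative frequencies: 19, 33, 57, 67, 96, 104.
Observation 20.8 falls in the class 40 – <50.
L = 40, CF = 19, f = 14, h = 10.
P20 = 40 + ((20.8 − 19)/14)·10 = 40 + 1.28571 = 41.2857.

41.29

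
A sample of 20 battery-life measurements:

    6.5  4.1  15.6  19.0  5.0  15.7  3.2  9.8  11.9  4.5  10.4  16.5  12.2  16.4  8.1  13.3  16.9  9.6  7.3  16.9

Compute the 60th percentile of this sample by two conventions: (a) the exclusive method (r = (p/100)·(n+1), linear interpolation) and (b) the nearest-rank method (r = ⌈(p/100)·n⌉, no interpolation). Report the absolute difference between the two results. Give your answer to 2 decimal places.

Sorted: 3.2, 4.1, 4.5, 5.0, 6.5, 7.3, 8.1, 9.6, 9.8, 10.4, 11.9, 12.2, 13.3, 15.6, 15.7, 16.4, 16.5, 16.9, 16.9, 19.0.
n = 20.
(a) r = 12.6; between ranks 12 (12.2) and 13 (13.3): 12.86.
(b) the nearest-rank method: rank 12 → 12.2.
|12.86 − 12.2| = 0.66.

0.66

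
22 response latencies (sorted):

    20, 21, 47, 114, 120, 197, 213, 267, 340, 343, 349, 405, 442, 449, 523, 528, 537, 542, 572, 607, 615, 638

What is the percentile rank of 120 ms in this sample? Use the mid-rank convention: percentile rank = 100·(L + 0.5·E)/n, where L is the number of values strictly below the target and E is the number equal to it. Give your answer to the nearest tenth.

20.5

Count below 120: L = 4; count equal: E = 1; n = 22.
Percentile rank = 100·(4 + 0.5·1)/22 = 100·4.5/22 = 20.45.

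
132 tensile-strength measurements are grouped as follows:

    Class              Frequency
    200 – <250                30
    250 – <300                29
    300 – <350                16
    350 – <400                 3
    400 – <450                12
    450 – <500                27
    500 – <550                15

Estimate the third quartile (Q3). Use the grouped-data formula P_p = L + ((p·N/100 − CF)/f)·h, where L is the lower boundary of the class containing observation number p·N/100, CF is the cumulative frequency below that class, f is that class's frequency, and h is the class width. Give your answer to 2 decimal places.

466.67

N = 132; target position k = 75/100 · 132 = 99.
Cumulative frequencies: 30, 59, 75, 78, 90, 117, 132.
Observation 99 falls in the class 450 – <500.
L = 450, CF = 90, f = 27, h = 50.
P75 = 450 + ((99 − 90)/27)·50 = 450 + 16.6667 = 466.667.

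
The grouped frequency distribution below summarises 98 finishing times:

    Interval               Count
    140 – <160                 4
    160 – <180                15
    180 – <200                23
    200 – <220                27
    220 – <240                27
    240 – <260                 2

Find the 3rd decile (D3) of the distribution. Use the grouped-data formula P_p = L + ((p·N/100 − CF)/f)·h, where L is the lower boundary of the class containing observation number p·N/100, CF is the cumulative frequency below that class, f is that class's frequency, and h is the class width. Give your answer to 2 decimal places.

N = 98; target position k = 30/100 · 98 = 29.4.
Cumulative frequencies: 4, 19, 42, 69, 96, 98.
Observation 29.4 falls in the class 180 – <200.
L = 180, CF = 19, f = 23, h = 20.
P30 = 180 + ((29.4 − 19)/23)·20 = 180 + 9.04348 = 189.043.

189.04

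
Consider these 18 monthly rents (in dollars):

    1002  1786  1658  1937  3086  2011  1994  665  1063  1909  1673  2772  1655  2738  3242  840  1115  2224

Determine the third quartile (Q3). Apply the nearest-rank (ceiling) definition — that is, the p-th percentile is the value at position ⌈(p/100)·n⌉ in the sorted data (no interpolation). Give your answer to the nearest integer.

Sorted: 665, 840, 1002, 1063, 1115, 1655, 1658, 1673, 1786, 1909, 1937, 1994, 2011, 2224, 2738, 2772, 3086, 3242.
n = 18.
Position = ⌈75/100 · 18⌉ = ⌈13.5⌉ = 14.
The value at rank 14 is 2224.

2224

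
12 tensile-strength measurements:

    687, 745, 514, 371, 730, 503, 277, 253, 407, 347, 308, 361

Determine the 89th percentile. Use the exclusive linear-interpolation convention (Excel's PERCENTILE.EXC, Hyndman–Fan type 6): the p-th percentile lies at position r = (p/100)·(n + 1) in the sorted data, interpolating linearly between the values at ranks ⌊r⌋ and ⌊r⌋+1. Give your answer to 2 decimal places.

738.55

Sorted: 253, 277, 308, 347, 361, 371, 407, 503, 514, 687, 730, 745.
n = 12.
r = (89/100)·(12 + 1) = 11.57.
Rank 11 is 730 and rank 12 is 745.
Interpolate: 730 + 0.57·(745 − 730) = 730 + 0.57·15 = 738.55.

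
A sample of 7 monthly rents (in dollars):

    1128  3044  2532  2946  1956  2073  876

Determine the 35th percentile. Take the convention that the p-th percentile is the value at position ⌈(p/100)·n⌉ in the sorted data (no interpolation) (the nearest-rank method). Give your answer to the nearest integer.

Sorted: 876, 1128, 1956, 2073, 2532, 2946, 3044.
n = 7.
Position = ⌈35/100 · 7⌉ = ⌈2.45⌉ = 3.
The value at rank 3 is 1956.

1956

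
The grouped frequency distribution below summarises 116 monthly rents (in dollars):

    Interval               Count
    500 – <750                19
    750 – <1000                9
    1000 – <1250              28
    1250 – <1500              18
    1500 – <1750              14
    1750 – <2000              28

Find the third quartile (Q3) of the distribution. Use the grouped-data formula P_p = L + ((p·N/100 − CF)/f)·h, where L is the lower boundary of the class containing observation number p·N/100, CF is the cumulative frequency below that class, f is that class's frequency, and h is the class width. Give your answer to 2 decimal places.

1732.14

N = 116; target position k = 75/100 · 116 = 87.
Cumulative frequencies: 19, 28, 56, 74, 88, 116.
Observation 87 falls in the class 1500 – <1750.
L = 1500, CF = 74, f = 14, h = 250.
P75 = 1500 + ((87 − 74)/14)·250 = 1500 + 232.143 = 1732.14.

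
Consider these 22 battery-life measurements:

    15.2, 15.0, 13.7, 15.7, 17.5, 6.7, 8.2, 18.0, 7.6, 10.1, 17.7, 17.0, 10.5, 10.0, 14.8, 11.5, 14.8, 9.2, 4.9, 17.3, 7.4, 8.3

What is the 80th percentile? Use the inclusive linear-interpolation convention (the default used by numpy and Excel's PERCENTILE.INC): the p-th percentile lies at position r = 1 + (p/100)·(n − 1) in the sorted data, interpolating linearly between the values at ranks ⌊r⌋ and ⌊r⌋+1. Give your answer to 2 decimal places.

Sorted: 4.9, 6.7, 7.4, 7.6, 8.2, 8.3, 9.2, 10.0, 10.1, 10.5, 11.5, 13.7, 14.8, 14.8, 15.0, 15.2, 15.7, 17.0, 17.3, 17.5, 17.7, 18.0.
n = 22.
r = 1 + (80/100)·(22 − 1) = 1 + 16.8 = 17.8.
Rank 17 is 15.7 and rank 18 is 17.0.
Interpolate: 15.7 + 0.8·(17.0 − 15.7) = 15.7 + 0.8·1.3 = 16.74.

16.74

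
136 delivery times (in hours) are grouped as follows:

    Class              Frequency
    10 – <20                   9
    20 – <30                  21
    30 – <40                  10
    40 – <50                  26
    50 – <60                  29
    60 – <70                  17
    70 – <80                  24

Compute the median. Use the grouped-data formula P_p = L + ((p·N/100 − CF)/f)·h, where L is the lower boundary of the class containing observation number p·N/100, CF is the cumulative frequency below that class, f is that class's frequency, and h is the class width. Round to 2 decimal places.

N = 136; target position k = 50/100 · 136 = 68.
Cumulative frequencies: 9, 30, 40, 66, 95, 112, 136.
Observation 68 falls in the class 50 – <60.
L = 50, CF = 66, f = 29, h = 10.
P50 = 50 + ((68 − 66)/29)·10 = 50 + 0.689655 = 50.6897.

50.69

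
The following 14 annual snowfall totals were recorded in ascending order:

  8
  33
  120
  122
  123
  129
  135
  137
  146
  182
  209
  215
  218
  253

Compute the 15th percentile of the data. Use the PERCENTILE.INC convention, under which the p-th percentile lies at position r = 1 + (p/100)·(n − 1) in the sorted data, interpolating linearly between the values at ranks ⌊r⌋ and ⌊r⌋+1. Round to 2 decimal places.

115.65

n = 14.
r = 1 + (15/100)·(14 − 1) = 1 + 1.95 = 2.95.
Rank 2 is 33 and rank 3 is 120.
Interpolate: 33 + 0.95·(120 − 33) = 33 + 0.95·87 = 115.65.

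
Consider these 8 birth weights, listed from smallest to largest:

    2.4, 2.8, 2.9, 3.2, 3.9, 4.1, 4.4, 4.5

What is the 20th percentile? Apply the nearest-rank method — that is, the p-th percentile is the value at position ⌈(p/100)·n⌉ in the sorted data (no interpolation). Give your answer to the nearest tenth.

n = 8.
Position = ⌈20/100 · 8⌉ = ⌈1.6⌉ = 2.
The value at rank 2 is 2.8.

2.8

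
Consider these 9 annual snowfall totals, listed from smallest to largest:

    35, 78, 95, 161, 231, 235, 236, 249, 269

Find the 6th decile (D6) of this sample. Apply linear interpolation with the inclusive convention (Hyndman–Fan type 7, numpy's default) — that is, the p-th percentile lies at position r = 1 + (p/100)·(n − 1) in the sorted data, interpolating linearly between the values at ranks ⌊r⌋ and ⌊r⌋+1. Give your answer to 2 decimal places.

234.20

n = 9.
r = 1 + (60/100)·(9 − 1) = 1 + 4.8 = 5.8.
Rank 5 is 231 and rank 6 is 235.
Interpolate: 231 + 0.8·(235 − 231) = 231 + 0.8·4 = 234.2.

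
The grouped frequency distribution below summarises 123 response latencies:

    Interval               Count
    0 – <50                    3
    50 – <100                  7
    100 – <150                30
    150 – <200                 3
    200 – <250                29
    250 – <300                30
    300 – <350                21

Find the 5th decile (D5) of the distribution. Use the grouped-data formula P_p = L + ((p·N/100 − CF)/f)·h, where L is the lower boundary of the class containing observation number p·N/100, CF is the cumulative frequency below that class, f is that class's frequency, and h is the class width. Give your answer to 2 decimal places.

231.90

N = 123; target position k = 50/100 · 123 = 61.5.
Cumulative frequencies: 3, 10, 40, 43, 72, 102, 123.
Observation 61.5 falls in the class 200 – <250.
L = 200, CF = 43, f = 29, h = 50.
P50 = 200 + ((61.5 − 43)/29)·50 = 200 + 31.8966 = 231.897.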